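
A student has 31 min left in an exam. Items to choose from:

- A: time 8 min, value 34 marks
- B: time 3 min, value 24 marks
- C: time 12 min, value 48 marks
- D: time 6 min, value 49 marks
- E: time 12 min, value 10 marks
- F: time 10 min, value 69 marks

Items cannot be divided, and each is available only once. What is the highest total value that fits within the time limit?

Check high-value combinations within 31 min:
- B+C+D+F: time 3+12+6+10=31, value 24+48+49+69=190
- A+B+D+F: time 8+3+6+10=27, value 34+24+49+69=176
- C+D+F: time 12+6+10=28, value 48+49+69=166
- A+B+C+D: time 8+3+12+6=29, value 34+24+48+49=155
Best: 190 marks.

190 marks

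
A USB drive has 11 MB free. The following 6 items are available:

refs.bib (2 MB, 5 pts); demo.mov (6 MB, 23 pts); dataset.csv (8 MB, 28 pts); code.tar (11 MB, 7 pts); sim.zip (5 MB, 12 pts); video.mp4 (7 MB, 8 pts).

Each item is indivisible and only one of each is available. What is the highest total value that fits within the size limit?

35 pts

Check high-value combinations within 11 MB:
- demo.mov+sim.zip: size 6+5=11, value 23+12=35
- refs.bib+dataset.csv: size 2+8=10, value 5+28=33
- refs.bib+demo.mov: size 2+6=8, value 5+23=28
- dataset.csv: size 8, value 28
- demo.mov: size 6, value 23
Best: 35 pts.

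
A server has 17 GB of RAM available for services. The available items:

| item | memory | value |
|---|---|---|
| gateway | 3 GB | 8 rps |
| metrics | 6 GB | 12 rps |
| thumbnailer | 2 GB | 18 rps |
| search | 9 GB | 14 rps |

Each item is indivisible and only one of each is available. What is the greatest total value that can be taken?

44 rps

Check high-value combinations within 17 GB:
- metrics+thumbnailer+search: memory 6+2+9=17, value 12+18+14=44
- gateway+thumbnailer+search: memory 3+2+9=14, value 8+18+14=40
- gateway+metrics+thumbnailer: memory 3+6+2=11, value 8+12+18=38
Best: 44 rps.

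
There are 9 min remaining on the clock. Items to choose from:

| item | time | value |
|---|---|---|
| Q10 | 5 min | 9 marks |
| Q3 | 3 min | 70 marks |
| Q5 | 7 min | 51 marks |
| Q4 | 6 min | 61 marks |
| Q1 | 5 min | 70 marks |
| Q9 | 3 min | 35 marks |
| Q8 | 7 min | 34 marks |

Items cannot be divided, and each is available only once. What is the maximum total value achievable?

This is a 0/1 knapsack; check combinations near the capacity.
- Q3+Q1: time 3+5=8, value 70+70=140
- Q3+Q4: time 3+6=9, value 70+61=131
- Q3+Q9: time 3+3=6, value 70+35=105
- Q1+Q9: time 5+3=8, value 70+35=105
Best: 140 marks.

140 marks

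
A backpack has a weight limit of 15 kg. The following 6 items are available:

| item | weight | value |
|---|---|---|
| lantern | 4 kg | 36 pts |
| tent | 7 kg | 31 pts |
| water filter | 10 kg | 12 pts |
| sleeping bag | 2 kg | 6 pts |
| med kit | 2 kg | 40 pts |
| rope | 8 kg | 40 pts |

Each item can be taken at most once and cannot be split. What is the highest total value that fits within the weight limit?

116 pts

Check high-value combinations within 15 kg:
- lantern+med kit+rope: weight 4+2+8=14, value 36+40+40=116
- lantern+tent+sleeping bag+med kit: weight 4+7+2+2=15, value 36+31+6+40=113
- lantern+tent+med kit: weight 4+7+2=13, value 36+31+40=107
- sleeping bag+med kit+rope: weight 2+2+8=12, value 6+40+40=86
Best: 116 pts.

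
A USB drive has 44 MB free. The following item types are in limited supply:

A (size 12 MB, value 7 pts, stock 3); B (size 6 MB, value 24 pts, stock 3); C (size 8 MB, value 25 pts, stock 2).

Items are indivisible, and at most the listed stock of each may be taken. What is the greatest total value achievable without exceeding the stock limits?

Best selections within size 44 and stock limits:
- 3×B + 2×C: size 34, value 122
- 1×A + 2×B + 2×C: size 40, value 105
- 1×A + 3×B + 1×C: size 38, value 104
Best: 122 pts.

122 pts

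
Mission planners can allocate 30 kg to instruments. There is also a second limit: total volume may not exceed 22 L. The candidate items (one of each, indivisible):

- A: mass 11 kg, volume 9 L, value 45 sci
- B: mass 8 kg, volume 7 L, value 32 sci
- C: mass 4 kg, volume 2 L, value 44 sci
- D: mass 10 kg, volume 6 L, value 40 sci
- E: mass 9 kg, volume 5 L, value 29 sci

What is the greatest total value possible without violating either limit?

Feasible sets respecting both limits:
- A+C+D: mass 25, volume 17, value 129
- A+B+C: mass 23, volume 18, value 121
- A+C+E: mass 24, volume 16, value 118
- A+B+D: mass 29, volume 22, value 117
Best: 129 sci.

129 sci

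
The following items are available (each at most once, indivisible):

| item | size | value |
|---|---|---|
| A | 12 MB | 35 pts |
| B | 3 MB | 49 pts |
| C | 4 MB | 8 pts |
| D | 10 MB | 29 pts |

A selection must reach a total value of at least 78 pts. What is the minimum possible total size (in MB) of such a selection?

13

Subsets with value ≥ 78, sorted by total size:
- B+D: size 13, value 78
- A+B: size 15, value 84
Minimum size: 13 MB.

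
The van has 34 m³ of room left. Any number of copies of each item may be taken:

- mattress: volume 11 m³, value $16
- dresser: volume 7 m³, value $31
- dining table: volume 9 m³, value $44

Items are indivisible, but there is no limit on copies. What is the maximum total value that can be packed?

Best value-per-unit is dining table at 44/9; filling with it alone gives 3×44 = 132.
Optimal mix: 1×dresser + 3×dining table → volume 34, value 163.

$163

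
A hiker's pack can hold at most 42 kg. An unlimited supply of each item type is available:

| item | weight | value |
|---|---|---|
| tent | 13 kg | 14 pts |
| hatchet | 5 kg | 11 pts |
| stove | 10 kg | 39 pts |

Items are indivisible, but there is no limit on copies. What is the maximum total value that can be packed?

156 pts

Best value-per-unit is stove at 39/10, and filling with it alone uses weight 4×10=40. No mix of the others beats 4×39 = 156.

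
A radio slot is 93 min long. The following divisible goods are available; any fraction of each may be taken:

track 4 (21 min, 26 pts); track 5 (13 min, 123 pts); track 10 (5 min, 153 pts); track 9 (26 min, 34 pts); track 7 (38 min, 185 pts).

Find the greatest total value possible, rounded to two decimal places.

Take in order of value per unit:
- track 10 (153/5 per unit): all 5 → value 153, running total 153.00
- track 5 (123/13 per unit): all 13 → value 123, running total 276.00
- track 7 (185/38 per unit): all 38 → value 185, running total 461.00
- track 9 (34/26 per unit): all 26 → value 34, running total 495.00
- track 4 (26/21 per unit): 11 of 21 → value 11×26/21 = 13.6190, running total 508.62
Total 508.62.

508.62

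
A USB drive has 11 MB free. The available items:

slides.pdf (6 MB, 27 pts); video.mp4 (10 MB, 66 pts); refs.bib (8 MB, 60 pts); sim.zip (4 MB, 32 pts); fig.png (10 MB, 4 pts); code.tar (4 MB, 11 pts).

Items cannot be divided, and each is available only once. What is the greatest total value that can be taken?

Check high-value combinations within 11 MB:
- video.mp4: size 10, value 66
- refs.bib: size 8, value 60
- slides.pdf+sim.zip: size 6+4=10, value 27+32=59
- sim.zip+code.tar: size 4+4=8, value 32+11=43
- slides.pdf+code.tar: size 6+4=10, value 27+11=38
Best: 66 pts.

66 pts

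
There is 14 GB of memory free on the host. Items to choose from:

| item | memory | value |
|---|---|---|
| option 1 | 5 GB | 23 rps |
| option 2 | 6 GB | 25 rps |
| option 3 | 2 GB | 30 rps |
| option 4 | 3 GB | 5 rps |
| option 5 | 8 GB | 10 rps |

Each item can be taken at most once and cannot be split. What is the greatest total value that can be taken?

78 rps

Check high-value combinations within 14 GB:
- option 1+option 2+option 3: memory 5+6+2=13, value 23+25+30=78
- option 2+option 3+option 4: memory 6+2+3=11, value 25+30+5=60
- option 1+option 3+option 4: memory 5+2+3=10, value 23+30+5=58
- option 2+option 3: memory 6+2=8, value 25+30=55
- option 1+option 3: memory 5+2=7, value 23+30=53
Best: 78 rps.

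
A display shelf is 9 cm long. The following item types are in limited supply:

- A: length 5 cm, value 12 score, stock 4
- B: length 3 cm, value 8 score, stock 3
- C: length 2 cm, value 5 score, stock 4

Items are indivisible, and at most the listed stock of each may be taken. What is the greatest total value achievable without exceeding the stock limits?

24 score

Best selections within length 9 and stock limits:
- 3×B: length 9, value 24
- 1×B + 3×C: length 9, value 23
Best: 24 score.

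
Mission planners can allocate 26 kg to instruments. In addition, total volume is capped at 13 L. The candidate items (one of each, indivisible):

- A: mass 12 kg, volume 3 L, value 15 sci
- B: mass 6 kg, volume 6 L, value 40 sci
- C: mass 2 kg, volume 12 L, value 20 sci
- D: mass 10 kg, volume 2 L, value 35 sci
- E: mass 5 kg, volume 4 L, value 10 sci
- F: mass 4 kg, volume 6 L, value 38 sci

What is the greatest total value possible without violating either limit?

Feasible sets respecting both limits:
- A+D+F: mass 26, volume 11, value 88
- B+D+E: mass 21, volume 12, value 85
- D+E+F: mass 19, volume 12, value 83
Best: 88 sci.

88 sci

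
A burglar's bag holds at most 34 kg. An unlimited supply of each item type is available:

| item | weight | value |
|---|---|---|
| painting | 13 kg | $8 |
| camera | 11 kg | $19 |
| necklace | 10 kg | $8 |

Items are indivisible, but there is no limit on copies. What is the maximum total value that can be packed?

Best value-per-unit is camera at 19/11, and filling with it alone uses weight 3×11=33. No mix of the others beats 3×19 = 57.

$57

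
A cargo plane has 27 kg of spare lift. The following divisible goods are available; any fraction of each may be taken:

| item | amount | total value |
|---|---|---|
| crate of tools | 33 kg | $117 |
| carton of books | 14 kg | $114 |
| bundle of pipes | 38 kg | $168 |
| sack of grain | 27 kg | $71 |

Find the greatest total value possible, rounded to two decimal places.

Take in order of value per unit:
- carton of books (114/14 per unit): all 14 → value 114, running total 114.00
- bundle of pipes (168/38 per unit): 13 of 38 → value 13×168/38 = 57.4737, running total 171.47
Total 171.47.

171.47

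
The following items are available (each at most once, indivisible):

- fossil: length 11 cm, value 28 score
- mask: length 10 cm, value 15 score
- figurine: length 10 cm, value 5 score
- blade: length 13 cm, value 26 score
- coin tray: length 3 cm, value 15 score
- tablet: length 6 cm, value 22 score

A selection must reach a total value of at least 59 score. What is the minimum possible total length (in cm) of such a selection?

Subsets with value ≥ 59, sorted by total length:
- fossil+coin tray+tablet: length 20, value 65
- blade+coin tray+tablet: length 22, value 63
- fossil+blade+coin tray: length 27, value 69
Minimum length: 20 cm.

20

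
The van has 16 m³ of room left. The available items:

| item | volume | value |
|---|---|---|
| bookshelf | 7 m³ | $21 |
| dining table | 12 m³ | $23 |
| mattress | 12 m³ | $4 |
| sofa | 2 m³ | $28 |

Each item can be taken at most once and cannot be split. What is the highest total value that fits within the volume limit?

This is a 0/1 knapsack; check combinations near the capacity.
- dining table+sofa: volume 12+2=14, value 23+28=51
- bookshelf+sofa: volume 7+2=9, value 21+28=49
- mattress+sofa: volume 12+2=14, value 4+28=32
- sofa: volume 2, value 28
Best: $51.

$51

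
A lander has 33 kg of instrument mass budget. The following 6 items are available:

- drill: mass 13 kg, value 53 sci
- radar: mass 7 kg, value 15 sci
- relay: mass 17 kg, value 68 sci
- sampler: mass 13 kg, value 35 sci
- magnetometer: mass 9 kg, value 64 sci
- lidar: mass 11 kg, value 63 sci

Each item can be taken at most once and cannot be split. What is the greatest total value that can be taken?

This is a 0/1 knapsack; check combinations near the capacity.
- drill+magnetometer+lidar: mass 13+9+11=33, value 53+64+63=180
- sampler+magnetometer+lidar: mass 13+9+11=33, value 35+64+63=162
- radar+relay+magnetometer: mass 7+17+9=33, value 15+68+64=147
- radar+magnetometer+lidar: mass 7+9+11=27, value 15+64+63=142
- relay+magnetometer: mass 17+9=26, value 68+64=132
Best: 180 sci.

180 sci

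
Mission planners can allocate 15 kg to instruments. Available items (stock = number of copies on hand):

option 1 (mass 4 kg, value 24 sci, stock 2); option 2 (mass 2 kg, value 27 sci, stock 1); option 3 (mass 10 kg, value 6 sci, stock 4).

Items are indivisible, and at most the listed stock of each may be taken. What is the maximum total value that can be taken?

Best selections within mass 15 and stock limits:
- 2×option 1 + 1×option 2: mass 10, value 75
- 1×option 1 + 1×option 2: mass 6, value 51
- 2×option 1: mass 8, value 48
Best: 75 sci.

75 sci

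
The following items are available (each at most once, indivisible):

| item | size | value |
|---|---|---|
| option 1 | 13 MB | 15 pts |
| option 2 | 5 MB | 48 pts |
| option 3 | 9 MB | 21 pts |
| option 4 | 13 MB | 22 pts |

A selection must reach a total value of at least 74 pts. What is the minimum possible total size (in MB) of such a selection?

27

Subsets with value ≥ 74, sorted by total size:
- option 2+option 3+option 4: size 27, value 91
- option 1+option 2+option 3: size 27, value 84
- option 1+option 2+option 4: size 31, value 85
- option 1+option 2+option 3+option 4: size 40, value 106
Minimum size: 27 MB.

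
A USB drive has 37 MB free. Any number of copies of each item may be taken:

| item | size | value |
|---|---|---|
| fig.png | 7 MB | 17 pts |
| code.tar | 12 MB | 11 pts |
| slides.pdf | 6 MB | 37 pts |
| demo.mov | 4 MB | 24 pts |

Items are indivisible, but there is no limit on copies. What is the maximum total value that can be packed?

222 pts

Best value-per-unit is slides.pdf at 37/6, and filling with it alone uses size 6×6=36. No mix of the others beats 6×37 = 222.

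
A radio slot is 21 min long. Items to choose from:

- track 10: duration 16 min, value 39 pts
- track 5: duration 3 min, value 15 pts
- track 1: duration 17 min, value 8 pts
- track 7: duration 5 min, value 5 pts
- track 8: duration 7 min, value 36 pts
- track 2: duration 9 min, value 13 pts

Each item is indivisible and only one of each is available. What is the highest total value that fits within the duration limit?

64 pts

This is a 0/1 knapsack; check combinations near the capacity.
- track 5+track 8+track 2: duration 3+7+9=19, value 15+36+13=64
- track 5+track 7+track 8: duration 3+5+7=15, value 15+5+36=56
- track 10+track 5: duration 16+3=19, value 39+15=54
Best: 64 pts.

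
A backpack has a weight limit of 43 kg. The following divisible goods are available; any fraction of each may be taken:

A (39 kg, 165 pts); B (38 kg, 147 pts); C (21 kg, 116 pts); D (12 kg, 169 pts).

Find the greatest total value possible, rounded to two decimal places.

Take in order of value per unit:
- D (169/12 per unit): all 12 → value 169, running total 169.00
- C (116/21 per unit): all 21 → value 116, running total 285.00
- A (165/39 per unit): 10 of 39 → value 10×165/39 = 42.3077, running total 327.31
Total 327.31.

327.31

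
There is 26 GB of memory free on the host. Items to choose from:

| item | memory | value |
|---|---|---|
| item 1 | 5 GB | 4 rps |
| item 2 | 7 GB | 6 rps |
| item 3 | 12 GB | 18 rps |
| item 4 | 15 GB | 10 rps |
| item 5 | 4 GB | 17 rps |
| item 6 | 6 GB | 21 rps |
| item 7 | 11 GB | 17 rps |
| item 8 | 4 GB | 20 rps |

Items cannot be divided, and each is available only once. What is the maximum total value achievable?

Check high-value combinations within 26 GB:
- item 3+item 5+item 6+item 8: memory 12+4+6+4=26, value 18+17+21+20=76
- item 5+item 6+item 7+item 8: memory 4+6+11+4=25, value 17+21+17+20=75
- item 1+item 2+item 5+item 6+item 8: memory 5+7+4+6+4=26, value 4+6+17+21+20=68
- item 2+item 5+item 6+item 8: memory 7+4+6+4=21, value 6+17+21+20=64
Best: 76 rps.

76 rps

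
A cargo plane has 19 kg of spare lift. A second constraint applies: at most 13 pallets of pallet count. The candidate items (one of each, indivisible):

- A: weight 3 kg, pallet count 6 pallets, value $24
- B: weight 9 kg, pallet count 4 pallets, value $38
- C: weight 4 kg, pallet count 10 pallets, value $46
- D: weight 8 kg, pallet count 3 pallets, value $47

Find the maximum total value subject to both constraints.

Feasible sets respecting both limits:
- C+D: weight 12, pallet count 13, value 93
- B+D: weight 17, pallet count 7, value 85
- A+D: weight 11, pallet count 9, value 71
- A+B: weight 12, pallet count 10, value 62
Best: $93.

$93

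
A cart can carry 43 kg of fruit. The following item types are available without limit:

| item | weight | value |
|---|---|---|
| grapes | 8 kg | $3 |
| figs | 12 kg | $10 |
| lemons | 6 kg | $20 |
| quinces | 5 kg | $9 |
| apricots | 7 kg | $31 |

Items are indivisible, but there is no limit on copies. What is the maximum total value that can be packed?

Best value-per-unit is apricots at 31/7, and filling with it alone uses weight 6×7=42. No mix of the others beats 6×31 = 186.

$186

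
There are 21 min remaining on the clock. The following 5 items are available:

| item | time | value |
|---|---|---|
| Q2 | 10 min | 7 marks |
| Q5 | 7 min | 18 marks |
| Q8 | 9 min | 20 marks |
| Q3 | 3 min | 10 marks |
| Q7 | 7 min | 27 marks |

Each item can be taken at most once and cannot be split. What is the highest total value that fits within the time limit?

57 marks

Check high-value combinations within 21 min:
- Q8+Q3+Q7: time 9+3+7=19, value 20+10+27=57
- Q5+Q3+Q7: time 7+3+7=17, value 18+10+27=55
- Q5+Q8+Q3: time 7+9+3=19, value 18+20+10=48
Best: 57 marks.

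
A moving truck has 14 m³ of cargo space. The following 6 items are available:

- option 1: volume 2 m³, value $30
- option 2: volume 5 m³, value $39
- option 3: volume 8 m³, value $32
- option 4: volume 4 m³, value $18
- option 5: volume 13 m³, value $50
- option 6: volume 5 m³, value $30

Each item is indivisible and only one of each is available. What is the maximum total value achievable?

$99

Check high-value combinations within 14 m³:
- option 1+option 2+option 6: volume 2+5+5=12, value 30+39+30=99
- option 1+option 2+option 4: volume 2+5+4=11, value 30+39+18=87
- option 2+option 4+option 6: volume 5+4+5=14, value 39+18+30=87
- option 1+option 3+option 4: volume 2+8+4=14, value 30+32+18=80
Best: $99.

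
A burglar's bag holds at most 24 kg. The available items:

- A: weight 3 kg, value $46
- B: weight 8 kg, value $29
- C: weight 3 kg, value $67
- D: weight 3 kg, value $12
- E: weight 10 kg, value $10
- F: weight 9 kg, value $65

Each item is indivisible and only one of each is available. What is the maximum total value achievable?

$207

Check high-value combinations within 24 kg:
- A+B+C+F: weight 3+8+3+9=23, value 46+29+67+65=207
- A+C+D+F: weight 3+3+3+9=18, value 46+67+12+65=190
- A+C+F: weight 3+3+9=15, value 46+67+65=178
- B+C+D+F: weight 8+3+3+9=23, value 29+67+12+65=173
Best: $207.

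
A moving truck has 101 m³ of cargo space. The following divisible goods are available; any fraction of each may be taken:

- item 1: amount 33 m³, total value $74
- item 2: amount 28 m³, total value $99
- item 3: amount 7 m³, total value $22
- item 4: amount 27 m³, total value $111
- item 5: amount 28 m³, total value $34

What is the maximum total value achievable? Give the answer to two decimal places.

313.29

Take in order of value per unit:
- item 4 (111/27 per unit): all 27 → value 111, running total 111.00
- item 2 (99/28 per unit): all 28 → value 99, running total 210.00
- item 3 (22/7 per unit): all 7 → value 22, running total 232.00
- item 1 (74/33 per unit): all 33 → value 74, running total 306.00
- item 5 (34/28 per unit): 6 of 28 → value 6×34/28 = 7.2857, running total 313.29
Total 313.29.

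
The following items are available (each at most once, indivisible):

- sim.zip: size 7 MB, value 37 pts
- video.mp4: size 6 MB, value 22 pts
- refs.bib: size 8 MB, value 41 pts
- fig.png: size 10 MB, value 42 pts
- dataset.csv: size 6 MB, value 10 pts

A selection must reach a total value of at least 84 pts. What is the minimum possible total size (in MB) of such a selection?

21

Subsets with value ≥ 84, sorted by total size:
- sim.zip+video.mp4+refs.bib: size 21, value 100
- sim.zip+refs.bib+dataset.csv: size 21, value 88
- sim.zip+video.mp4+fig.png: size 23, value 101
Minimum size: 21 MB.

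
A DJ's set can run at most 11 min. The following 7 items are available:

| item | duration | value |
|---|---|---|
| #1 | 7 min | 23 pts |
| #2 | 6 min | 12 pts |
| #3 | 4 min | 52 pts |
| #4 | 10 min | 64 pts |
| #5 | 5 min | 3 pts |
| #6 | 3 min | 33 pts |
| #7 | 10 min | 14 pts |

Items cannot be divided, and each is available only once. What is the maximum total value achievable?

85 pts

Check high-value combinations within 11 min:
- #3+#6: duration 4+3=7, value 52+33=85
- #1+#3: duration 7+4=11, value 23+52=75
- #2+#3: duration 6+4=10, value 12+52=64
- #4: duration 10, value 64
- #1+#6: duration 7+3=10, value 23+33=56
Best: 85 pts.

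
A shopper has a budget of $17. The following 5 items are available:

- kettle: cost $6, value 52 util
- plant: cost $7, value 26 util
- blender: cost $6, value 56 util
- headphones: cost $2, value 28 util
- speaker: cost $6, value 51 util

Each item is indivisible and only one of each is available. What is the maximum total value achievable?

136 util

Check high-value combinations within $17:
- kettle+blender+headphones: cost 6+6+2=14, value 52+56+28=136
- blender+headphones+speaker: cost 6+2+6=14, value 56+28+51=135
- kettle+headphones+speaker: cost 6+2+6=14, value 52+28+51=131
Best: 136 util.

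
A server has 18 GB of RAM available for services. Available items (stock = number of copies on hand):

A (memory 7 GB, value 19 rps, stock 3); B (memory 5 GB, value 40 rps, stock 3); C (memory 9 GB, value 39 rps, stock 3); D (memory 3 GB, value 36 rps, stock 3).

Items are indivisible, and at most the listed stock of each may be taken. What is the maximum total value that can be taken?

Best selections within memory 18 and stock limits:
- 3×B + 1×D: memory 18, value 156
- 2×B + 2×D: memory 16, value 152
- 1×B + 3×D: memory 14, value 148
Best: 156 rps.

156 rps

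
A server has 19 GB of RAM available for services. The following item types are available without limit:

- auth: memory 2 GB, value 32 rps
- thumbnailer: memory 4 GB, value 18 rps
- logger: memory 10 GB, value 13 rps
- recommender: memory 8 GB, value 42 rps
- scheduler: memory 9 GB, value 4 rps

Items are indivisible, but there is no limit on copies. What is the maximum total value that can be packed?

Best value-per-unit is auth at 32/2, and filling with it alone uses memory 9×2=18. No mix of the others beats 9×32 = 288.

288 rps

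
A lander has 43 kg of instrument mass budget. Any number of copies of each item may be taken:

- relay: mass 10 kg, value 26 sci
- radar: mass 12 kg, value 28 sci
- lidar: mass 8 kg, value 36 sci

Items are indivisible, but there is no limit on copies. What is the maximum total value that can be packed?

Best value-per-unit is lidar at 36/8, and filling with it alone uses mass 5×8=40. No mix of the others beats 5×36 = 180.

180 sci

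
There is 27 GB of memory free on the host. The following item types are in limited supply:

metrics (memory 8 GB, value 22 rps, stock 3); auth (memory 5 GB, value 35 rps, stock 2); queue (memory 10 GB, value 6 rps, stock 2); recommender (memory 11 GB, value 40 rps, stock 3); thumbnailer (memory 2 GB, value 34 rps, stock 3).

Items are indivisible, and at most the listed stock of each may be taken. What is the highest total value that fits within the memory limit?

212 rps

Top feasible selections:
- 2×auth + 1×recommender + 3×thumbnailer: memory 27, value 212
- 1×metrics + 2×auth + 3×thumbnailer: memory 24, value 194
- 2×metrics + 1×auth + 3×thumbnailer: memory 27, value 181
- 2×auth + 1×recommender + 2×thumbnailer: memory 25, value 178
Best: 212 rps.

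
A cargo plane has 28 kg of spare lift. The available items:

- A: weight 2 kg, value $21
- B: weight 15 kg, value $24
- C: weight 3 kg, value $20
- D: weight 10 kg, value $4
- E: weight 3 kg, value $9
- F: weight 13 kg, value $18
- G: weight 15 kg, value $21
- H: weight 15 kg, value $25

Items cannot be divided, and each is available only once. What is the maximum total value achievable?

$75

Check high-value combinations within 28 kg:
- A+C+E+H: weight 2+3+3+15=23, value 21+20+9+25=75
- A+B+C+E: weight 2+15+3+3=23, value 21+24+20+9=74
- A+C+E+G: weight 2+3+3+15=23, value 21+20+9+21=71
Best: $75.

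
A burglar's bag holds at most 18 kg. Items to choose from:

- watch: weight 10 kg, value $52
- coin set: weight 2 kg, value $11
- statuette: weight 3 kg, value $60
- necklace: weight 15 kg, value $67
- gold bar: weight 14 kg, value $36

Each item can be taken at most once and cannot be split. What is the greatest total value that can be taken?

$127

Check high-value combinations within 18 kg:
- statuette+necklace: weight 3+15=18, value 60+67=127
- watch+coin set+statuette: weight 10+2+3=15, value 52+11+60=123
- watch+statuette: weight 10+3=13, value 52+60=112
- statuette+gold bar: weight 3+14=17, value 60+36=96
Best: $127.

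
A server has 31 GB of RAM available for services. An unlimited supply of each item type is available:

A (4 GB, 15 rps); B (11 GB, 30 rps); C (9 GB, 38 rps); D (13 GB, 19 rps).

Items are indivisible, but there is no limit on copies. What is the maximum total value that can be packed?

Best value-per-unit is C at 38/9; filling with it alone gives 3×38 = 114.
Optimal mix: 1×A + 3×C → memory 31, value 129.

129 rps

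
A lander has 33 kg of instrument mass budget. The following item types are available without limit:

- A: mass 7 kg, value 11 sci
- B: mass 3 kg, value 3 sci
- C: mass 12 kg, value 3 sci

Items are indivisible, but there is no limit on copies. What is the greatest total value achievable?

Best value-per-unit is A at 11/7; filling with it alone gives 4×11 = 44.
Optimal mix: 4×A + 1×B → mass 31, value 47.

47 sci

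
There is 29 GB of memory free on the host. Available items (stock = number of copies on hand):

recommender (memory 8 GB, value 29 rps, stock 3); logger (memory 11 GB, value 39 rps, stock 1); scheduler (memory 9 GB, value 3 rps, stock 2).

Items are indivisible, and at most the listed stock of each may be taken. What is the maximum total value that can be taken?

97 rps

Top feasible selections:
- 2×recommender + 1×logger: memory 27, value 97
- 3×recommender: memory 24, value 87
- 1×recommender + 1×logger + 1×scheduler: memory 28, value 71
Best: 97 rps.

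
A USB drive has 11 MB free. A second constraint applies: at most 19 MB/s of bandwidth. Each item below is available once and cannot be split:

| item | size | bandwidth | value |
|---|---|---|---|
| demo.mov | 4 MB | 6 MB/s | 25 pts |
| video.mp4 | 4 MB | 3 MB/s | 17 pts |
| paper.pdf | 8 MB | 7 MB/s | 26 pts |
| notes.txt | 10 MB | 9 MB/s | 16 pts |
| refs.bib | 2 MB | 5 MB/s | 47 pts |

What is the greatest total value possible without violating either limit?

Feasible sets respecting both limits:
- demo.mov+video.mp4+refs.bib: size 10, bandwidth 14, value 89
- paper.pdf+refs.bib: size 10, bandwidth 12, value 73
- demo.mov+refs.bib: size 6, bandwidth 11, value 72
- video.mp4+refs.bib: size 6, bandwidth 8, value 64
Best: 89 pts.

89 pts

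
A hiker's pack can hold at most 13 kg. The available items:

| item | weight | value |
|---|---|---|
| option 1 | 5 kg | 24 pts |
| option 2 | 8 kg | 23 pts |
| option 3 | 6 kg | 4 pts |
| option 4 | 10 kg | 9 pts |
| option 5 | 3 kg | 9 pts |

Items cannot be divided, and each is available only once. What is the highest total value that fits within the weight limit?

47 pts

This is a 0/1 knapsack; check combinations near the capacity.
- option 1+option 2: weight 5+8=13, value 24+23=47
- option 1+option 5: weight 5+3=8, value 24+9=33
- option 2+option 5: weight 8+3=11, value 23+9=32
- option 1+option 3: weight 5+6=11, value 24+4=28
- option 1: weight 5, value 24
Best: 47 pts.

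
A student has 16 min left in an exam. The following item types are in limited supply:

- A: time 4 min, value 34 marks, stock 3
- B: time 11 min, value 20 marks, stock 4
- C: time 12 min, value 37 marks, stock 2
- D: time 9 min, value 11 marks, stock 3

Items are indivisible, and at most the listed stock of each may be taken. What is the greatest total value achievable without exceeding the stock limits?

Top feasible selections:
- 3×A: time 12, value 102
- 1×A + 1×C: time 16, value 71
- 2×A: time 8, value 68
- 1×A + 1×B: time 15, value 54
Best: 102 marks.

102 marks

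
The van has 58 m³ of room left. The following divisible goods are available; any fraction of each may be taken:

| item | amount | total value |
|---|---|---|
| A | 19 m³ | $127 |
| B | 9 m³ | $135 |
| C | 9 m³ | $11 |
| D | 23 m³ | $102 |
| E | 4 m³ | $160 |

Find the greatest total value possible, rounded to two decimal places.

Take in order of value per unit:
- E (160/4 per unit): all 4 → value 160, running total 160.00
- B (135/9 per unit): all 9 → value 135, running total 295.00
- A (127/19 per unit): all 19 → value 127, running total 422.00
- D (102/23 per unit): all 23 → value 102, running total 524.00
- C (11/9 per unit): 3 of 9 → value 3×11/9 = 3.6667, running total 527.67
Total 527.67.

527.67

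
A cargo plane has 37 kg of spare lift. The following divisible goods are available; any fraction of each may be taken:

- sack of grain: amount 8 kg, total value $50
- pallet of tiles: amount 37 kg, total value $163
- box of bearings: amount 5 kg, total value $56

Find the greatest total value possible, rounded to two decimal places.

Take in order of value per unit:
- box of bearings (56/5 per unit): all 5 → value 56, running total 56.00
- sack of grain (50/8 per unit): all 8 → value 50, running total 106.00
- pallet of tiles (163/37 per unit): 24 of 37 → value 24×163/37 = 105.7297, running total 211.73
Total 211.73.

211.73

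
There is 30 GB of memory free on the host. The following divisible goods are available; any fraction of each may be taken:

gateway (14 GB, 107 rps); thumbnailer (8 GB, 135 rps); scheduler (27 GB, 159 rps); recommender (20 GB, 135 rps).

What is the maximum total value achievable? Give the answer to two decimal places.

Take in order of value per unit:
- thumbnailer (135/8 per unit): all 8 → value 135, running total 135.00
- gateway (107/14 per unit): all 14 → value 107, running total 242.00
- recommender (135/20 per unit): 8 of 20 → value 8×135/20 = 54.0000, running total 296.00
Total 296.00.

296.00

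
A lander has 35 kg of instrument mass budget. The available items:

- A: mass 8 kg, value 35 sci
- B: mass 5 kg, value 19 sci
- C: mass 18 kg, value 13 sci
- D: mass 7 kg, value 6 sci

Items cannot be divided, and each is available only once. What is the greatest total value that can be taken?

Check high-value combinations within 35 kg:
- A+B+C: mass 8+5+18=31, value 35+19+13=67
- A+B+D: mass 8+5+7=20, value 35+19+6=60
- A+B: mass 8+5=13, value 35+19=54
Best: 67 sci.

67 sci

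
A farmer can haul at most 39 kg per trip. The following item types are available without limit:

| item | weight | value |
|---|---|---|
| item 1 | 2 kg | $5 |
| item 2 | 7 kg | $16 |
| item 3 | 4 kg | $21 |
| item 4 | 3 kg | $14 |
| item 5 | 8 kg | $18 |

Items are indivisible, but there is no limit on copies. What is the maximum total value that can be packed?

Best value-per-unit is item 3 at 21/4; filling with it alone gives 9×21 = 189.
Optimal mix: 9×item 3 + 1×item 4 → weight 39, value 203.

$203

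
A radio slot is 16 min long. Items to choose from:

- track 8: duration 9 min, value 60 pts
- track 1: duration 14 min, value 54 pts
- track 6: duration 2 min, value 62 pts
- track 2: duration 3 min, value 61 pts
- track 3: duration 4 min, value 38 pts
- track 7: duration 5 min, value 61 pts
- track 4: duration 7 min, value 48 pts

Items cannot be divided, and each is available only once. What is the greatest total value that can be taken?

Check high-value combinations within 16 min:
- track 6+track 2+track 3+track 7: duration 2+3+4+5=14, value 62+61+38+61=222
- track 6+track 2+track 3+track 4: duration 2+3+4+7=16, value 62+61+38+48=209
- track 6+track 2+track 7: duration 2+3+5=10, value 62+61+61=184
- track 8+track 6+track 2: duration 9+2+3=14, value 60+62+61=183
Best: 222 pts.

222 pts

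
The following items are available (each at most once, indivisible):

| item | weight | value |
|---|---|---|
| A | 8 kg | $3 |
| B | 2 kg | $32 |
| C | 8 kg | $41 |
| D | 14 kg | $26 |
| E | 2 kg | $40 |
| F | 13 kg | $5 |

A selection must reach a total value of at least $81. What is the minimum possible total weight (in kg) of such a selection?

Subsets with value ≥ 81, sorted by total weight:
- C+E: weight 10, value 81
- B+C+E: weight 12, value 113
Minimum weight: 10 kg.

10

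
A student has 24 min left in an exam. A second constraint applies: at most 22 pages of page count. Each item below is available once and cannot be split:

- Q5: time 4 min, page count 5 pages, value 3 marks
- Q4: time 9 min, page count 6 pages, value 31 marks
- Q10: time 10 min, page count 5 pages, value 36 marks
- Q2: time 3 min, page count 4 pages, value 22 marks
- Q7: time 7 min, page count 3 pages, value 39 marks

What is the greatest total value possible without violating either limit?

100 marks

Feasible sets respecting both limits:
- Q5+Q10+Q2+Q7: time 24, page count 17, value 100
- Q10+Q2+Q7: time 20, page count 12, value 97
- Q5+Q4+Q2+Q7: time 23, page count 18, value 95
Best: 100 marks.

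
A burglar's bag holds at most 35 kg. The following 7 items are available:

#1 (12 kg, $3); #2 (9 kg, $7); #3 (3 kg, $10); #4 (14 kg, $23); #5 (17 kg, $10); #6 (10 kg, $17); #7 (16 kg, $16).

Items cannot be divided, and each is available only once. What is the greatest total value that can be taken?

This is a 0/1 knapsack; check combinations near the capacity.
- #3+#4+#6: weight 3+14+10=27, value 10+23+17=50
- #3+#4+#7: weight 3+14+16=33, value 10+23+16=49
- #2+#4+#6: weight 9+14+10=33, value 7+23+17=47
- #3+#6+#7: weight 3+10+16=29, value 10+17+16=43
Best: $50.

$50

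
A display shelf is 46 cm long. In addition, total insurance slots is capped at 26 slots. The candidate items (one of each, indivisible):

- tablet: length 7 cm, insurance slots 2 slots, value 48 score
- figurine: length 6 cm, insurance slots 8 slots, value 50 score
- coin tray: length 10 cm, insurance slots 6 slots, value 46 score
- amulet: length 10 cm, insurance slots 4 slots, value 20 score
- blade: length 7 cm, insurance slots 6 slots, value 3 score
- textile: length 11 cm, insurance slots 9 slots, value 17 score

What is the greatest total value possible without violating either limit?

Feasible sets respecting both limits:
- tablet+figurine+coin tray+amulet+blade: length 40, insurance slots 26, value 167
- tablet+figurine+coin tray+amulet: length 33, insurance slots 20, value 164
- tablet+figurine+coin tray+textile: length 34, insurance slots 25, value 161
- tablet+figurine+coin tray+blade: length 30, insurance slots 22, value 147
Best: 167 score.

167 score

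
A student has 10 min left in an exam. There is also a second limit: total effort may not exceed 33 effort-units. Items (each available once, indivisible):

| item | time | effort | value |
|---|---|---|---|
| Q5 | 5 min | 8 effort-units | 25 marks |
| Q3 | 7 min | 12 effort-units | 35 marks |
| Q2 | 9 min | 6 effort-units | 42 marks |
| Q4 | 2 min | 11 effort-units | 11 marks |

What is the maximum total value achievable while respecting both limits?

46 marks

Feasible sets respecting both limits:
- Q3+Q4: time 9, effort 23, value 46
- Q2: time 9, effort 6, value 42
- Q5+Q4: time 7, effort 19, value 36
- Q3: time 7, effort 12, value 35
Best: 46 marks.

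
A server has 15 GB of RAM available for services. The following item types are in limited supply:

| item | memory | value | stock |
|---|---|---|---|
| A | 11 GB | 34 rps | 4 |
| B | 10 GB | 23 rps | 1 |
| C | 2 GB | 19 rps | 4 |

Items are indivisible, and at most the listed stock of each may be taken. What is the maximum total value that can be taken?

Top feasible selections:
- 4×C: memory 8, value 76
- 1×A + 2×C: memory 15, value 72
- 1×B + 2×C: memory 14, value 61
- 3×C: memory 6, value 57
Best: 76 rps.

76 rps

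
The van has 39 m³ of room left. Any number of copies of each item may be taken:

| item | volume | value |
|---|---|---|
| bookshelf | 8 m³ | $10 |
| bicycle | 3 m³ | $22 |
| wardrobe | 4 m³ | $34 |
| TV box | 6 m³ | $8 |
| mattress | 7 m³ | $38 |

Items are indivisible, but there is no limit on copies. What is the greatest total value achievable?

$328

Best value-per-unit is wardrobe at 34/4; filling with it alone gives 9×34 = 306.
Optimal mix: 1×bicycle + 9×wardrobe → volume 39, value 328.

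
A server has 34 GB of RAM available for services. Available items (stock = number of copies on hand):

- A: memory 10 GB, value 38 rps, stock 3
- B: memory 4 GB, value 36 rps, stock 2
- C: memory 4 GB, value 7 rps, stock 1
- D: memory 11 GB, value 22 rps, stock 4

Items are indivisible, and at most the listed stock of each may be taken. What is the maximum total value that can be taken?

Best selections within memory 34 and stock limits:
- 2×A + 2×B + 1×C: memory 32, value 155
- 3×A + 1×B: memory 34, value 150
- 2×A + 2×B: memory 28, value 148
- 1×A + 2×B + 1×C + 1×D: memory 33, value 139
Best: 155 rps.

155 rps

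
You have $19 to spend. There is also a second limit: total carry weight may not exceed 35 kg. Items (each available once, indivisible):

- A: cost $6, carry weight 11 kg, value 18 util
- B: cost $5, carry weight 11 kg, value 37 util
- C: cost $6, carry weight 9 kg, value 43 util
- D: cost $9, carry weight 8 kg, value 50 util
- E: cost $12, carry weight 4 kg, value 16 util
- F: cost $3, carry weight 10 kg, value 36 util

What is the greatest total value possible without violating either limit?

129 util

Feasible sets respecting both limits:
- C+D+F: cost 18, carry weight 27, value 129
- B+D+F: cost 17, carry weight 29, value 123
- B+C+F: cost 14, carry weight 30, value 116
Best: 129 util.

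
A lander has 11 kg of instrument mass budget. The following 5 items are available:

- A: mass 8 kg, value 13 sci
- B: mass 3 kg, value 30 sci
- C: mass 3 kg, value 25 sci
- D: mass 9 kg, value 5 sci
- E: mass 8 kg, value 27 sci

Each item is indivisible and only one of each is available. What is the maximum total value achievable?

57 sci

Check high-value combinations within 11 kg:
- B+E: mass 3+8=11, value 30+27=57
- B+C: mass 3+3=6, value 30+25=55
- C+E: mass 3+8=11, value 25+27=52
- A+B: mass 8+3=11, value 13+30=43
Best: 57 sci.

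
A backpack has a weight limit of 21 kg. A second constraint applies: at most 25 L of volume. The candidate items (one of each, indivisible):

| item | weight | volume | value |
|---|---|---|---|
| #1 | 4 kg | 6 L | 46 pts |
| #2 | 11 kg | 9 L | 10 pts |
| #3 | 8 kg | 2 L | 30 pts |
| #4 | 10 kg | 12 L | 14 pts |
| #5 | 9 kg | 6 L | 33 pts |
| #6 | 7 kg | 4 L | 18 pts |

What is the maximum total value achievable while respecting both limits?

Feasible sets respecting both limits:
- #1+#3+#5: weight 21, volume 14, value 109
- #1+#5+#6: weight 20, volume 16, value 97
- #1+#3+#6: weight 19, volume 12, value 94
Best: 109 pts.

109 pts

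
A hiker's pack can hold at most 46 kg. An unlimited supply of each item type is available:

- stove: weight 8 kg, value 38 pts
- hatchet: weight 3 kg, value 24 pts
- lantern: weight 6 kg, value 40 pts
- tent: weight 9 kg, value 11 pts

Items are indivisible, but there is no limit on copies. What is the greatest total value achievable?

360 pts

Best value-per-unit is hatchet at 24/3, and filling with it alone uses weight 15×3=45. No mix of the others beats 15×24 = 360.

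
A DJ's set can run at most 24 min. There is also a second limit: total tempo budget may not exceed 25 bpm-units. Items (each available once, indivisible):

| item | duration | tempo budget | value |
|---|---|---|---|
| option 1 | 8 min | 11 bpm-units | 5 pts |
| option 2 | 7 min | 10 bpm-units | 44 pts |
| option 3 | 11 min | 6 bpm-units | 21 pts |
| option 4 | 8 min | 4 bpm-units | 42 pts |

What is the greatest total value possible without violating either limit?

91 pts

Feasible sets respecting both limits:
- option 1+option 2+option 4: duration 23, tempo budget 25, value 91
- option 2+option 4: duration 15, tempo budget 14, value 86
- option 2+option 3: duration 18, tempo budget 16, value 65
- option 3+option 4: duration 19, tempo budget 10, value 63
Best: 91 pts.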